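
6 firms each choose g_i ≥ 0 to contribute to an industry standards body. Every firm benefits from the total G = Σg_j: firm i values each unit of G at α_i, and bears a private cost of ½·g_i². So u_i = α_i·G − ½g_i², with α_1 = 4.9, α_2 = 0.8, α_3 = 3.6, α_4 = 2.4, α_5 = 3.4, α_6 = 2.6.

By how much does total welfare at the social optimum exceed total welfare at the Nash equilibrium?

Firm i's FOC: ∂u_i/∂g_i = α_i − g_i = 0, so g_i* = α_i.
NE contributions = (4.9, 0.8, 3.6, 2.4, 3.4, 2.6); G = 17.7.
W^NE = (Σα)·G − ½Σα_i² = 17.7² − ½·61.69 = 282.445.
Planner sets g_i = Σα_j = 17.7 for every i, so G^SO = 6·17.7 = 106.2.
W^SO = (Σα)·G^SO − ½·6·(Σα)² = (6/2)·17.7² = 939.87.
Deadweight loss = W^SO − W^NE = 657.425.

657.425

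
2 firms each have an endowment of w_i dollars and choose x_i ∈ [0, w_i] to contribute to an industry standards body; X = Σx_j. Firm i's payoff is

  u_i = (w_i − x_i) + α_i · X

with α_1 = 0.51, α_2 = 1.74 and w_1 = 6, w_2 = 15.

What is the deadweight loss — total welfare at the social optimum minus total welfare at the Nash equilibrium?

∂u_i/∂x_i = α_i − 1, so firm i contributes w_i if α_i > 1, else 0.
α_i > 1 for i ∈ {2}; NE contributions (0, 15), X = 15.
W^NE = Σw_i − X^NE + (Σα_i)·X^NE = 21 + 1.25·15 = 39.75.
Planner: ∂(Σu_j)/∂x_i = Σα_j − 1 = 1.25 > 0, so everyone contributes w_i; X^SO = 21, W^SO = 21 + 1.25·21 = 47.25.
Deadweight loss = 7.5.

7.5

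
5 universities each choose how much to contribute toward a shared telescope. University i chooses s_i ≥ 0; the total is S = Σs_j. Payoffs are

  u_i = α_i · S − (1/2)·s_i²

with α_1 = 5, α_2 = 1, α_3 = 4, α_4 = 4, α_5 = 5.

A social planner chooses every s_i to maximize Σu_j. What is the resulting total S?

Planner FOC: ∂(Σu_j)/∂s_i = (Σα_j) − s_i = 0, so s_i^SO = Σα_j = 19 for every i; S^SO = 95.

95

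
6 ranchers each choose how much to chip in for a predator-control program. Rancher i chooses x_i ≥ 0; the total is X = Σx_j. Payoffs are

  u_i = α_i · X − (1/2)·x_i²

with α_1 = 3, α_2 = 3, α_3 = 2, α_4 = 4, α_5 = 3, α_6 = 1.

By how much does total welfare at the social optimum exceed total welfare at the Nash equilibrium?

536

Rancher i's FOC: ∂u_i/∂x_i = α_i − x_i = 0, so x_i* = α_i.
NE contributions = (3, 3, 2, 4, 3, 1); X = 16.
W^NE = (Σα)·X − ½Σα_i² = 16² − ½·48 = 232.
Planner sets x_i = Σα_j = 16 for every i, so X^SO = 6·16 = 96.
W^SO = (Σα)·X^SO − ½·6·(Σα)² = (6/2)·16² = 768.
Deadweight loss = W^SO − W^NE = 536.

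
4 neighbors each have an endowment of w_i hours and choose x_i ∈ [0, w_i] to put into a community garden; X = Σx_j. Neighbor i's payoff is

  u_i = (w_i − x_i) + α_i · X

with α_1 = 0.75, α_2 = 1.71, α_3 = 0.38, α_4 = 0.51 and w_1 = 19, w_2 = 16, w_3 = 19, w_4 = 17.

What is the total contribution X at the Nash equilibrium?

16

∂u_i/∂x_i = α_i − 1, so neighbor i contributes w_i if α_i > 1, else 0.
α_i > 1 for i ∈ {2}; NE contributions (0, 16, 0, 0), X = 16.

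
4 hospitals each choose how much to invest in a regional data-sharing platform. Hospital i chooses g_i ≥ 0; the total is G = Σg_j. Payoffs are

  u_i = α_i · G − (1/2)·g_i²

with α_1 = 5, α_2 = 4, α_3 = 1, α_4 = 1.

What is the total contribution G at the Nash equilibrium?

11

Hospital i's FOC: ∂u_i/∂g_i = α_i − g_i = 0, so g_i* = α_i.
NE contributions = (5, 4, 1, 1); G = 11.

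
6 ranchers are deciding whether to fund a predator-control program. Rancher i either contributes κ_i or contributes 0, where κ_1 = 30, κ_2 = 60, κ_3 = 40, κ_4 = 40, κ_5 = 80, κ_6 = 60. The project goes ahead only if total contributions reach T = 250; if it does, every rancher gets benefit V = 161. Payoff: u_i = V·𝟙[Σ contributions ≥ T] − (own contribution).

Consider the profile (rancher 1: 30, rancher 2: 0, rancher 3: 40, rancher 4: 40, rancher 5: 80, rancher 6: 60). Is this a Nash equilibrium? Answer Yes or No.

Total = 250 ≥ 250: provided.
Rancher 1 (pledges 30, payoff 131): dropping to 0 → total 220, payoff 0. No gain.
Rancher 2 (pledges 0, payoff 161): pledging 60 → total 310, payoff 101. No gain.
Rancher 3 (pledges 40, payoff 121): dropping to 0 → total 210, payoff 0. No gain.
Rancher 4 (pledges 40, payoff 121): dropping to 0 → total 210, payoff 0. No gain.
Rancher 5 (pledges 80, payoff 81): dropping to 0 → total 170, payoff 0. No gain.
Rancher 6 (pledges 60, payoff 101): dropping to 0 → total 190, payoff 0. No gain.

Yes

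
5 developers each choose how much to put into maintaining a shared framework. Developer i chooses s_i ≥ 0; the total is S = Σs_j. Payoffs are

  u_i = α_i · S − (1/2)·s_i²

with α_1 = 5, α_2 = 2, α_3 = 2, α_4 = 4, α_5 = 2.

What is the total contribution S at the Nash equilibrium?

15

Developer i's FOC: ∂u_i/∂s_i = α_i − s_i = 0, so s_i* = α_i.
NE contributions = (5, 2, 2, 4, 2); S = 15.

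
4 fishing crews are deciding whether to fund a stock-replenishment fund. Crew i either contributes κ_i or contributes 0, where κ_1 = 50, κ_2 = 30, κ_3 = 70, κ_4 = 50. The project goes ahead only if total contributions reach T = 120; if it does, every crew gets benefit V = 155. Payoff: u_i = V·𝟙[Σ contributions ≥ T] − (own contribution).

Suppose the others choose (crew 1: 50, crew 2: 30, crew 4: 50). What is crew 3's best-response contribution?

Others' total = 130 ≥ 120; contributing adds cost 70 for no extra benefit.
Best response: 0.

0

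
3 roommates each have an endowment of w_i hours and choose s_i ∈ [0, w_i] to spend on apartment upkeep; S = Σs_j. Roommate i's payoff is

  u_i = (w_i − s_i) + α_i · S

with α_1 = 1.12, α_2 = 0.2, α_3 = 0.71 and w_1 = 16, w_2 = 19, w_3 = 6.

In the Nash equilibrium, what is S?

∂u_i/∂s_i = α_i − 1, so roommate i contributes w_i if α_i > 1, else 0.
α_i > 1 for i ∈ {1}; NE contributions (16, 0, 0), S = 16.

16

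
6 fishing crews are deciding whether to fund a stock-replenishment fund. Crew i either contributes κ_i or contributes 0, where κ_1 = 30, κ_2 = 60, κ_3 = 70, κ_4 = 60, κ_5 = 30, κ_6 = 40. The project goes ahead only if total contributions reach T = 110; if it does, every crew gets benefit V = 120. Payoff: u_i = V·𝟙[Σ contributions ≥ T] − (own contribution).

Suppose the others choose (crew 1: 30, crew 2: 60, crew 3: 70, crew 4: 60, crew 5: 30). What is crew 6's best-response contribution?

Others' total = 250 ≥ 110; contributing adds cost 40 for no extra benefit.
Best response: 0.

0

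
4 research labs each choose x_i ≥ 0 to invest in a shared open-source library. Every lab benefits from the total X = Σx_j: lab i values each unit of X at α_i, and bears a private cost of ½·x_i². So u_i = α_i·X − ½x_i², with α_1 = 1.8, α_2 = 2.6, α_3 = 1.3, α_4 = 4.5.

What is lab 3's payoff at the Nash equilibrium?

12.415

Lab i's FOC: ∂u_i/∂x_i = α_i − x_i = 0, so x_i* = α_i.
NE contributions = (1.8, 2.6, 1.3, 4.5); X = 10.2.
u_3 = α_3·X − ½·(x_3)² = 1.3·10.2 − ½·1.3² = 12.415.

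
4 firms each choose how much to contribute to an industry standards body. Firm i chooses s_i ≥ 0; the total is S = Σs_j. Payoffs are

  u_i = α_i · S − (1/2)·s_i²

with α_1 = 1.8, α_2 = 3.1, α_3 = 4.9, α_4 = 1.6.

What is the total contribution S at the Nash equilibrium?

Firm i's FOC: ∂u_i/∂s_i = α_i − s_i = 0, so s_i* = α_i.
NE contributions = (1.8, 3.1, 4.9, 1.6); S = 11.4.

11.4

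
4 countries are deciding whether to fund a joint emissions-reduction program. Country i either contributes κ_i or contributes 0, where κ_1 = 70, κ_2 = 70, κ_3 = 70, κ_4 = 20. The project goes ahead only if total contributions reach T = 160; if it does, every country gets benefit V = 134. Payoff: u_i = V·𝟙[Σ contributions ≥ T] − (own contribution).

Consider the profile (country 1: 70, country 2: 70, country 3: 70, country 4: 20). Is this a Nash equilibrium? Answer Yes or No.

No

Total = 230 ≥ 160: provided.
Country 1 (pledges 70, payoff 64): dropping to 0 → total 160, payoff 134. Profitable deviation.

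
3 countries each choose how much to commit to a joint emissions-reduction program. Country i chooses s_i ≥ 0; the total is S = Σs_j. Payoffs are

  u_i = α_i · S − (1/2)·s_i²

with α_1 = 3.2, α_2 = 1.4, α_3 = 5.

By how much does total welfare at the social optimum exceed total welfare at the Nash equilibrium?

64.68

Country i's FOC: ∂u_i/∂s_i = α_i − s_i = 0, so s_i* = α_i.
NE contributions = (3.2, 1.4, 5); S = 9.6.
W^NE = (Σα)·S − ½Σα_i² = 9.6² − ½·37.2 = 73.56.
Planner sets s_i = Σα_j = 9.6 for every i, so S^SO = 3·9.6 = 28.8.
W^SO = (Σα)·S^SO − ½·3·(Σα)² = (3/2)·9.6² = 138.24.
Deadweight loss = W^SO − W^NE = 64.68.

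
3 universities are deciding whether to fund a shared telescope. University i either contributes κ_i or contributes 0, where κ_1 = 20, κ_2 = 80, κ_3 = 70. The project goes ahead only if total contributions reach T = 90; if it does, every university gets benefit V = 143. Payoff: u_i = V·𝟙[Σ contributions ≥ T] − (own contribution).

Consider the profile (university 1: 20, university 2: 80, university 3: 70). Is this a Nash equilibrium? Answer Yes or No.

Total = 170 ≥ 90: provided.
University 1 (pledges 20, payoff 123): dropping to 0 → total 150, payoff 143. Profitable deviation.

No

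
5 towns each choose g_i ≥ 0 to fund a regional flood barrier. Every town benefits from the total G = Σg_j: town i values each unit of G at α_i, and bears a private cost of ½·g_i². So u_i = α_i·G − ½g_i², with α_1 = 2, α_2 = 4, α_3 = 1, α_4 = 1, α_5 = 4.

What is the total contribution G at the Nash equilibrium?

12

Town i's FOC: ∂u_i/∂g_i = α_i − g_i = 0, so g_i* = α_i.
NE contributions = (2, 4, 1, 1, 4); G = 12.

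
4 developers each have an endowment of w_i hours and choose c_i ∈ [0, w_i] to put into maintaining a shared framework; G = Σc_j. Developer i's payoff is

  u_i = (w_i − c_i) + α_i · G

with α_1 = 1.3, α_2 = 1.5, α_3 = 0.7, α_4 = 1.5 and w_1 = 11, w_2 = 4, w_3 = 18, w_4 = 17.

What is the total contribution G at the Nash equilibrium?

∂u_i/∂c_i = α_i − 1, so developer i contributes w_i if α_i > 1, else 0.
α_i > 1 for i ∈ {1, 2, 4}; NE contributions (11, 4, 0, 17), G = 32.

32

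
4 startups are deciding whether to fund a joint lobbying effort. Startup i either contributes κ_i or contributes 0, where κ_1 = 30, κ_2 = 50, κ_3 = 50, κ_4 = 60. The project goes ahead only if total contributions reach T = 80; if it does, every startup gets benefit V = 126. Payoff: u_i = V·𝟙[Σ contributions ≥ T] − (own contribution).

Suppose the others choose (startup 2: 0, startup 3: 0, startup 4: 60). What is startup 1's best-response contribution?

30

Others' total = 60. Contributing 30 brings total to 90 ≥ 80: gain V − κ_1 = 96.
Best response: 30.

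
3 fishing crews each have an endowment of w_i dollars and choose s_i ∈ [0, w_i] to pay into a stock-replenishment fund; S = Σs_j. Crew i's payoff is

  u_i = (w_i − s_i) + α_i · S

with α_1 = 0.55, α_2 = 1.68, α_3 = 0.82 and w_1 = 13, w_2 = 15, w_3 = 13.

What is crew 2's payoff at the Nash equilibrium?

25.2

∂u_i/∂s_i = α_i − 1, so crew i contributes w_i if α_i > 1, else 0.
α_i > 1 for i ∈ {2}; NE contributions (0, 15, 0), S = 15.
u_2 = (15 − 15) + 1.68·15 = 25.2.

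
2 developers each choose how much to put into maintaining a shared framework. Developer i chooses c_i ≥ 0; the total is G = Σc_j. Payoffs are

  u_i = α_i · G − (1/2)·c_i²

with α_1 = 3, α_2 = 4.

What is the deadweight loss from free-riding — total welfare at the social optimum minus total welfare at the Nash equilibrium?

12.5

Developer i's FOC: ∂u_i/∂c_i = α_i − c_i = 0, so c_i* = α_i.
NE contributions = (3, 4); G = 7.
W^NE = (Σα)·G − ½Σα_i² = 7² − ½·25 = 36.5.
Planner sets c_i = Σα_j = 7 for every i, so G^SO = 2·7 = 14.
W^SO = (Σα)·G^SO − ½·2·(Σα)² = (2/2)·7² = 49.
Deadweight loss = W^SO − W^NE = 12.5.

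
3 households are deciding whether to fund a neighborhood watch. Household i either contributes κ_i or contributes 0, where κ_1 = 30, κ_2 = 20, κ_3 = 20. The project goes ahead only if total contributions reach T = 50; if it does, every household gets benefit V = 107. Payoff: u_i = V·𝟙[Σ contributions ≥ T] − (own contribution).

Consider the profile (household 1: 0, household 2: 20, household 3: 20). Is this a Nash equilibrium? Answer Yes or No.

No

Total = 40 < 50: not provided.
Household 1 (pledges 0, payoff 0): pledging 30 → total 70, payoff 77. Profitable deviation.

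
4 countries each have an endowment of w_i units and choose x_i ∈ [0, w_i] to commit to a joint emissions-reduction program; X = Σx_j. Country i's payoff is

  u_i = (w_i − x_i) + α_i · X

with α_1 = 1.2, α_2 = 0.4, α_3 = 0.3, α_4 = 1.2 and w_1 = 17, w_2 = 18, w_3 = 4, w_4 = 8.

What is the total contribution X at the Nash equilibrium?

25

∂u_i/∂x_i = α_i − 1, so country i contributes w_i if α_i > 1, else 0.
α_i > 1 for i ∈ {1, 4}; NE contributions (17, 0, 0, 8), X = 25.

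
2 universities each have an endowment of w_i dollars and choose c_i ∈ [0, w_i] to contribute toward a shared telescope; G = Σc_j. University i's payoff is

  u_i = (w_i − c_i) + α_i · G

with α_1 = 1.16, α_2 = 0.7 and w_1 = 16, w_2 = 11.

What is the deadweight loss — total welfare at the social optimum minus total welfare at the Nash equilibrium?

∂u_i/∂c_i = α_i − 1, so university i contributes w_i if α_i > 1, else 0.
α_i > 1 for i ∈ {1}; NE contributions (16, 0), G = 16.
W^NE = Σw_i − G^NE + (Σα_i)·G^NE = 27 + 0.86·16 = 40.76.
Planner: ∂(Σu_j)/∂c_i = Σα_j − 1 = 0.86 > 0, so everyone contributes w_i; G^SO = 27, W^SO = 27 + 0.86·27 = 50.22.
Deadweight loss = 9.46.

9.46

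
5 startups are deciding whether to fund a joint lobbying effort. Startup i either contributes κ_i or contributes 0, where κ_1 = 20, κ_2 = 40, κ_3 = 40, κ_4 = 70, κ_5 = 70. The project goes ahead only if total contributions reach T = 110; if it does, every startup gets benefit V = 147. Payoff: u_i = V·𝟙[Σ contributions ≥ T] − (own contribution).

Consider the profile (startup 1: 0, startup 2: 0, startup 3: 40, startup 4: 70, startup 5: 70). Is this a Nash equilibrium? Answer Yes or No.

Total = 180 ≥ 110: provided.
Startup 1 (pledges 0, payoff 147): pledging 20 → total 200, payoff 127. No gain.
Startup 2 (pledges 0, payoff 147): pledging 40 → total 220, payoff 107. No gain.
Startup 3 (pledges 40, payoff 107): dropping to 0 → total 140, payoff 147. Profitable deviation.

No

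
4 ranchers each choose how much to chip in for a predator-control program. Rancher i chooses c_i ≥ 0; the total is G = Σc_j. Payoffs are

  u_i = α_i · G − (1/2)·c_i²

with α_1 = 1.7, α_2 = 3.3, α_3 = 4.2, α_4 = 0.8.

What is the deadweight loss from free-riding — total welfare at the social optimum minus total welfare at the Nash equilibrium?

Rancher i's FOC: ∂u_i/∂c_i = α_i − c_i = 0, so c_i* = α_i.
NE contributions = (1.7, 3.3, 4.2, 0.8); G = 10.
W^NE = (Σα)·G − ½Σα_i² = 10² − ½·32.06 = 83.97.
Planner sets c_i = Σα_j = 10 for every i, so G^SO = 4·10 = 40.
W^SO = (Σα)·G^SO − ½·4·(Σα)² = (4/2)·10² = 200.
Deadweight loss = W^SO − W^NE = 116.03.

116.03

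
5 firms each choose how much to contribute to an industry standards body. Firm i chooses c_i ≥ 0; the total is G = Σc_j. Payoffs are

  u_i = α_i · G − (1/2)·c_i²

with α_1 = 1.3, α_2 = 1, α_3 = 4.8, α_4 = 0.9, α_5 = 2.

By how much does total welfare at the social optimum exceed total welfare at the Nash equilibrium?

165.27

Firm i's FOC: ∂u_i/∂c_i = α_i − c_i = 0, so c_i* = α_i.
NE contributions = (1.3, 1, 4.8, 0.9, 2); G = 10.
W^NE = (Σα)·G − ½Σα_i² = 10² − ½·30.54 = 84.73.
Planner sets c_i = Σα_j = 10 for every i, so G^SO = 5·10 = 50.
W^SO = (Σα)·G^SO − ½·5·(Σα)² = (5/2)·10² = 250.
Deadweight loss = W^SO − W^NE = 165.27.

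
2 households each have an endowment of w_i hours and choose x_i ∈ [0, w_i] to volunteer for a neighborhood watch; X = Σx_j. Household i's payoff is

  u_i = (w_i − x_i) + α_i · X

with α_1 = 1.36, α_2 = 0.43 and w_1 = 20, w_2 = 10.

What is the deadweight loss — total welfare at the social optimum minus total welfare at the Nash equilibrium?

7.9

∂u_i/∂x_i = α_i − 1, so household i contributes w_i if α_i > 1, else 0.
α_i > 1 for i ∈ {1}; NE contributions (20, 0), X = 20.
W^NE = Σw_i − X^NE + (Σα_i)·X^NE = 30 + 0.79·20 = 45.8.
Planner: ∂(Σu_j)/∂x_i = Σα_j − 1 = 0.79 > 0, so everyone contributes w_i; X^SO = 30, W^SO = 30 + 0.79·30 = 53.7.
Deadweight loss = 7.9.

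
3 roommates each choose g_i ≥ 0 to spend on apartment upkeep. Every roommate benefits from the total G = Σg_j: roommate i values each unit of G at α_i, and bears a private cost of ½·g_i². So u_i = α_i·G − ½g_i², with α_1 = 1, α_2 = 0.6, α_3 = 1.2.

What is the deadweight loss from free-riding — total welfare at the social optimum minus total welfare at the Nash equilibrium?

5.32

Roommate i's FOC: ∂u_i/∂g_i = α_i − g_i = 0, so g_i* = α_i.
NE contributions = (1, 0.6, 1.2); G = 2.8.
W^NE = (Σα)·G − ½Σα_i² = 2.8² − ½·2.8 = 6.44.
Planner sets g_i = Σα_j = 2.8 for every i, so G^SO = 3·2.8 = 8.4.
W^SO = (Σα)·G^SO − ½·3·(Σα)² = (3/2)·2.8² = 11.76.
Deadweight loss = W^SO − W^NE = 5.32.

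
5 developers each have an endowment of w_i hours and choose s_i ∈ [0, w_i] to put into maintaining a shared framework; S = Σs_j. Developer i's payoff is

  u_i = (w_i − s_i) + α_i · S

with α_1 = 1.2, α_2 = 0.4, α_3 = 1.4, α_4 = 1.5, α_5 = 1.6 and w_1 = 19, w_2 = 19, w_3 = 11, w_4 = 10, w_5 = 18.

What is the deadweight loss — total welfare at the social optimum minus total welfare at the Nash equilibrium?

∂u_i/∂s_i = α_i − 1, so developer i contributes w_i if α_i > 1, else 0.
α_i > 1 for i ∈ {1, 3, 4, 5}; NE contributions (19, 0, 11, 10, 18), S = 58.
W^NE = Σw_i − S^NE + (Σα_i)·S^NE = 77 + 5.1·58 = 372.8.
Planner: ∂(Σu_j)/∂s_i = Σα_j − 1 = 5.1 > 0, so everyone contributes w_i; S^SO = 77, W^SO = 77 + 5.1·77 = 469.7.
Deadweight loss = 96.9.

96.9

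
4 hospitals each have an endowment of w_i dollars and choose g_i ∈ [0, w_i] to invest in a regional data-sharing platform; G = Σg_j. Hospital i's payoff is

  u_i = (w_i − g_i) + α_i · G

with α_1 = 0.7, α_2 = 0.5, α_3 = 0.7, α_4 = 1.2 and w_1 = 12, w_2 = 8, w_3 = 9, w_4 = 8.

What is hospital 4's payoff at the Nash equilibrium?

∂u_i/∂g_i = α_i − 1, so hospital i contributes w_i if α_i > 1, else 0.
α_i > 1 for i ∈ {4}; NE contributions (0, 0, 0, 8), G = 8.
u_4 = (8 − 8) + 1.2·8 = 9.6.

9.6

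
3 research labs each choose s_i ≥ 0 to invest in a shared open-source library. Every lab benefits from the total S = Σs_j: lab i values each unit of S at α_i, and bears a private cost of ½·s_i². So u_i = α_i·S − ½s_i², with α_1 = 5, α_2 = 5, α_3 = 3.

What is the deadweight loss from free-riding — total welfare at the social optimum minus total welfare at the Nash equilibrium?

Lab i's FOC: ∂u_i/∂s_i = α_i − s_i = 0, so s_i* = α_i.
NE contributions = (5, 5, 3); S = 13.
W^NE = (Σα)·S − ½Σα_i² = 13² − ½·59 = 139.5.
Planner sets s_i = Σα_j = 13 for every i, so S^SO = 3·13 = 39.
W^SO = (Σα)·S^SO − ½·3·(Σα)² = (3/2)·13² = 253.5.
Deadweight loss = W^SO − W^NE = 114.

114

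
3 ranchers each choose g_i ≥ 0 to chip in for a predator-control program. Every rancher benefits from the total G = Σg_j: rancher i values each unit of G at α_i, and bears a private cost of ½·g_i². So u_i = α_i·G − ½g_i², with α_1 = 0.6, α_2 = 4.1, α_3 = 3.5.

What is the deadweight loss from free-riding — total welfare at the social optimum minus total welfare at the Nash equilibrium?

48.33

Rancher i's FOC: ∂u_i/∂g_i = α_i − g_i = 0, so g_i* = α_i.
NE contributions = (0.6, 4.1, 3.5); G = 8.2.
W^NE = (Σα)·G − ½Σα_i² = 8.2² − ½·29.42 = 52.53.
Planner sets g_i = Σα_j = 8.2 for every i, so G^SO = 3·8.2 = 24.6.
W^SO = (Σα)·G^SO − ½·3·(Σα)² = (3/2)·8.2² = 100.86.
Deadweight loss = W^SO − W^NE = 48.33.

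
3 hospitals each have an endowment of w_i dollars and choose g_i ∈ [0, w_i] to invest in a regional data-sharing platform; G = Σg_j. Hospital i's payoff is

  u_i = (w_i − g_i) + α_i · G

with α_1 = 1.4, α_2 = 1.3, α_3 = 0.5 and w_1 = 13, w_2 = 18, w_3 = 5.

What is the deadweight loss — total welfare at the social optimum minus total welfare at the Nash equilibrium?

∂u_i/∂g_i = α_i − 1, so hospital i contributes w_i if α_i > 1, else 0.
α_i > 1 for i ∈ {1, 2}; NE contributions (13, 18, 0), G = 31.
W^NE = Σw_i − G^NE + (Σα_i)·G^NE = 36 + 2.2·31 = 104.2.
Planner: ∂(Σu_j)/∂g_i = Σα_j − 1 = 2.2 > 0, so everyone contributes w_i; G^SO = 36, W^SO = 36 + 2.2·36 = 115.2.
Deadweight loss = 11.

11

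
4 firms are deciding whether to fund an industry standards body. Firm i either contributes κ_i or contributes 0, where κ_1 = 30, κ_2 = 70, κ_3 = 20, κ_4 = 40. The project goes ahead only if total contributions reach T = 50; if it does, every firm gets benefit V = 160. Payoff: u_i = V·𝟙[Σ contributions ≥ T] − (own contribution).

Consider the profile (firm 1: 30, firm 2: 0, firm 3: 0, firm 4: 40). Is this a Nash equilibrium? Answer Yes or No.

Yes

Total = 70 ≥ 50: provided.
Firm 1 (pledges 30, payoff 130): dropping to 0 → total 40, payoff 0. No gain.
Firm 2 (pledges 0, payoff 160): pledging 70 → total 140, payoff 90. No gain.
Firm 3 (pledges 0, payoff 160): pledging 20 → total 90, payoff 140. No gain.
Firm 4 (pledges 40, payoff 120): dropping to 0 → total 30, payoff 0. No gain.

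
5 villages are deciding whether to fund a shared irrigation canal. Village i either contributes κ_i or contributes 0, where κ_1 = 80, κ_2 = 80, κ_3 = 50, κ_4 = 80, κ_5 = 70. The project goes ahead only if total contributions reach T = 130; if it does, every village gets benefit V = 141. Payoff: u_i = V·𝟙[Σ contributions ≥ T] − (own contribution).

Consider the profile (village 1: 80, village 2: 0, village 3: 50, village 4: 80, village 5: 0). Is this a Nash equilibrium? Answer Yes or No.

No

Total = 210 ≥ 130: provided.
Village 1 (pledges 80, payoff 61): dropping to 0 → total 130, payoff 141. Profitable deviation.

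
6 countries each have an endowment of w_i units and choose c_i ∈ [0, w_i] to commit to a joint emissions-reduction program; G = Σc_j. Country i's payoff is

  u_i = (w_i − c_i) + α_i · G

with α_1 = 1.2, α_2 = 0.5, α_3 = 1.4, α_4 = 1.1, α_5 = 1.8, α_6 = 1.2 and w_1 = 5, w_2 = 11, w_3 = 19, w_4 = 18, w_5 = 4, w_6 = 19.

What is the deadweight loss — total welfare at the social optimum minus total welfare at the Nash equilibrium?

68.2

∂u_i/∂c_i = α_i − 1, so country i contributes w_i if α_i > 1, else 0.
α_i > 1 for i ∈ {1, 3, 4, 5, 6}; NE contributions (5, 0, 19, 18, 4, 19), G = 65.
W^NE = Σw_i − G^NE + (Σα_i)·G^NE = 76 + 6.2·65 = 479.
Planner: ∂(Σu_j)/∂c_i = Σα_j − 1 = 6.2 > 0, so everyone contributes w_i; G^SO = 76, W^SO = 76 + 6.2·76 = 547.2.
Deadweight loss = 68.2.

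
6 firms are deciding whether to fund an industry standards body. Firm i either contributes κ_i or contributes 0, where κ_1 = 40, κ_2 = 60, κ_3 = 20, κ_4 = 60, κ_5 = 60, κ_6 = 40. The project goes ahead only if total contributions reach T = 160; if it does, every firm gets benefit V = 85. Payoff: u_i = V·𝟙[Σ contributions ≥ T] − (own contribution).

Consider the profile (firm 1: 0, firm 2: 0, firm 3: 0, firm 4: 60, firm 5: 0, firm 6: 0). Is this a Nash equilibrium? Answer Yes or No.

Total = 60 < 160: not provided.
Firm 1 (pledges 0, payoff 0): pledging 40 → total 100, payoff -40. No gain.
Firm 2 (pledges 0, payoff 0): pledging 60 → total 120, payoff -60. No gain.
Firm 3 (pledges 0, payoff 0): pledging 20 → total 80, payoff -20. No gain.
Firm 4 (pledges 60, payoff -60): dropping to 0 → total 0, payoff 0. Profitable deviation.

No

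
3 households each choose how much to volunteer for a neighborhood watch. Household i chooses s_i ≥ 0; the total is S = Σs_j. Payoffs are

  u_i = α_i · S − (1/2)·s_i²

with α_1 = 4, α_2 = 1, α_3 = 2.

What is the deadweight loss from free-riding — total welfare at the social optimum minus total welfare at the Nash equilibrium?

35

Household i's FOC: ∂u_i/∂s_i = α_i − s_i = 0, so s_i* = α_i.
NE contributions = (4, 1, 2); S = 7.
W^NE = (Σα)·S − ½Σα_i² = 7² − ½·21 = 38.5.
Planner sets s_i = Σα_j = 7 for every i, so S^SO = 3·7 = 21.
W^SO = (Σα)·S^SO − ½·3·(Σα)² = (3/2)·7² = 73.5.
Deadweight loss = W^SO − W^NE = 35.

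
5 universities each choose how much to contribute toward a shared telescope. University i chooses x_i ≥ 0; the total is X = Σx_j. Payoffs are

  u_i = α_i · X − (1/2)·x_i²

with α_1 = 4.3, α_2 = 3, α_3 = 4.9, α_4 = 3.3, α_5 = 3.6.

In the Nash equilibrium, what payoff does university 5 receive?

University i's FOC: ∂u_i/∂x_i = α_i − x_i = 0, so x_i* = α_i.
NE contributions = (4.3, 3, 4.9, 3.3, 3.6); X = 19.1.
u_5 = α_5·X − ½·(x_5)² = 3.6·19.1 − ½·3.6² = 62.28.

62.28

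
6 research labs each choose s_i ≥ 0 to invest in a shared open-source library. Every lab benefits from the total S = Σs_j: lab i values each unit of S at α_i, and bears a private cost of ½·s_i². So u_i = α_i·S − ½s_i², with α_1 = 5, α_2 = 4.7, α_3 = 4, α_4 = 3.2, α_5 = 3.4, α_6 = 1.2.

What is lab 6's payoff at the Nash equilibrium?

Lab i's FOC: ∂u_i/∂s_i = α_i − s_i = 0, so s_i* = α_i.
NE contributions = (5, 4.7, 4, 3.2, 3.4, 1.2); S = 21.5.
u_6 = α_6·S − ½·(s_6)² = 1.2·21.5 − ½·1.2² = 25.08.

25.08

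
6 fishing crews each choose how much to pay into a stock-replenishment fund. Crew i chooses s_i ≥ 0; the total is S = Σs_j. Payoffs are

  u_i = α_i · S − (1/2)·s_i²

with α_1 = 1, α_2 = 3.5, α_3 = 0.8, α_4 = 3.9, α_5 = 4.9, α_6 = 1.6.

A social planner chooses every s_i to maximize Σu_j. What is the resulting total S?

94.2

Planner FOC: ∂(Σu_j)/∂s_i = (Σα_j) − s_i = 0, so s_i^SO = Σα_j = 15.7 for every i; S^SO = 94.2.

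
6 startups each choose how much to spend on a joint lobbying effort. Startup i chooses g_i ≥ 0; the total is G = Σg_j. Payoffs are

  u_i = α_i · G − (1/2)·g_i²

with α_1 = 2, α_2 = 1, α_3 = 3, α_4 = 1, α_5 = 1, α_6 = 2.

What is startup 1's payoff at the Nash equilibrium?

Startup i's FOC: ∂u_i/∂g_i = α_i − g_i = 0, so g_i* = α_i.
NE contributions = (2, 1, 3, 1, 1, 2); G = 10.
u_1 = α_1·G − ½·(g_1)² = 2·10 − ½·2² = 18.

18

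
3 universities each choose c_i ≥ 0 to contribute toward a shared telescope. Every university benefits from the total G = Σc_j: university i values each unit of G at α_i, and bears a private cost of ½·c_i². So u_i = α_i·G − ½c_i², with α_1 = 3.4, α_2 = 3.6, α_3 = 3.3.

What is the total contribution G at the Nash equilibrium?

10.3

University i's FOC: ∂u_i/∂c_i = α_i − c_i = 0, so c_i* = α_i.
NE contributions = (3.4, 3.6, 3.3); G = 10.3.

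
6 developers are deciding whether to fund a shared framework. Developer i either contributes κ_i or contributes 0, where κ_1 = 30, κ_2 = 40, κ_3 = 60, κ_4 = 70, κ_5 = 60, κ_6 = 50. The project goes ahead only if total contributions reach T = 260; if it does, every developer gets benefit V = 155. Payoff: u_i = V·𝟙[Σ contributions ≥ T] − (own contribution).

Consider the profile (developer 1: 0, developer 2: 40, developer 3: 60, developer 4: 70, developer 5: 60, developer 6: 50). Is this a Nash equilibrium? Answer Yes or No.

Yes

Total = 280 ≥ 260: provided.
Developer 1 (pledges 0, payoff 155): pledging 30 → total 310, payoff 125. No gain.
Developer 2 (pledges 40, payoff 115): dropping to 0 → total 240, payoff 0. No gain.
Developer 3 (pledges 60, payoff 95): dropping to 0 → total 220, payoff 0. No gain.
Developer 4 (pledges 70, payoff 85): dropping to 0 → total 210, payoff 0. No gain.
Developer 5 (pledges 60, payoff 95): dropping to 0 → total 220, payoff 0. No gain.
Developer 6 (pledges 50, payoff 105): dropping to 0 → total 230, payoff 0. No gain.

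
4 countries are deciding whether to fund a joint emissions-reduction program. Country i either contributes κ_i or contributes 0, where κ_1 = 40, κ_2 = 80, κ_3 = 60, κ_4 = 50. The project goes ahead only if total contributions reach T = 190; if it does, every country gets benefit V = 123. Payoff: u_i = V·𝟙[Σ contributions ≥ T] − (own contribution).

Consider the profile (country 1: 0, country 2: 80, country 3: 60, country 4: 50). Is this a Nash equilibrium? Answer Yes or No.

Total = 190 ≥ 190: provided.
Country 1 (pledges 0, payoff 123): pledging 40 → total 230, payoff 83. No gain.
Country 2 (pledges 80, payoff 43): dropping to 0 → total 110, payoff 0. No gain.
Country 3 (pledges 60, payoff 63): dropping to 0 → total 130, payoff 0. No gain.
Country 4 (pledges 50, payoff 73): dropping to 0 → total 140, payoff 0. No gain.

Yes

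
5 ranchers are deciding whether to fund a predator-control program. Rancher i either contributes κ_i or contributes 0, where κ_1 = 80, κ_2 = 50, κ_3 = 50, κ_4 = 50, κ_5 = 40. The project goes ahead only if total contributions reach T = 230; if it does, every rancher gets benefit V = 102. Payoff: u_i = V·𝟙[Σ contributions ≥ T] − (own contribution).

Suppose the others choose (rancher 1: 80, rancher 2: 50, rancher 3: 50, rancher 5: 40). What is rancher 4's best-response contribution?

Others' total = 220. Contributing 50 brings total to 270 ≥ 230: gain V − κ_4 = 52.
Best response: 50.

50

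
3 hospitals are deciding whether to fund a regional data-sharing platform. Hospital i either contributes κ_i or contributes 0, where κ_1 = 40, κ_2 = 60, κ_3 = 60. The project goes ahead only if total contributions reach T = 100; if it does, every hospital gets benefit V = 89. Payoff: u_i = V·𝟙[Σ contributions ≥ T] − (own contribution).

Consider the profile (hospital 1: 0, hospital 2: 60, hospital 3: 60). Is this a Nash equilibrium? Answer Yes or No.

Total = 120 ≥ 100: provided.
Hospital 1 (pledges 0, payoff 89): pledging 40 → total 160, payoff 49. No gain.
Hospital 2 (pledges 60, payoff 29): dropping to 0 → total 60, payoff 0. No gain.
Hospital 3 (pledges 60, payoff 29): dropping to 0 → total 60, payoff 0. No gain.

Yes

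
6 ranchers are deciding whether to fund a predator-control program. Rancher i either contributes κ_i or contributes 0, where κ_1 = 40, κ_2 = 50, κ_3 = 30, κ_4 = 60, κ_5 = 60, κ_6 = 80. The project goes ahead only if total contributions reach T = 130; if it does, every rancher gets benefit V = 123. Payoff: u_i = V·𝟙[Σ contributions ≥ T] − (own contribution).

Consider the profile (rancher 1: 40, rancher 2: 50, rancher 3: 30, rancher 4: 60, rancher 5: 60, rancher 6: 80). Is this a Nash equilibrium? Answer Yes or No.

No

Total = 320 ≥ 130: provided.
Rancher 1 (pledges 40, payoff 83): dropping to 0 → total 280, payoff 123. Profitable deviation.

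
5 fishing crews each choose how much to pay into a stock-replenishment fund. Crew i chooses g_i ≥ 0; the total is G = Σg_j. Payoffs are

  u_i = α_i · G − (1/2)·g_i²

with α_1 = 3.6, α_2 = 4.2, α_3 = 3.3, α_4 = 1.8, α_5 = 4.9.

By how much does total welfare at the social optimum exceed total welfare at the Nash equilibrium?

509.63

Crew i's FOC: ∂u_i/∂g_i = α_i − g_i = 0, so g_i* = α_i.
NE contributions = (3.6, 4.2, 3.3, 1.8, 4.9); G = 17.8.
W^NE = (Σα)·G − ½Σα_i² = 17.8² − ½·68.74 = 282.47.
Planner sets g_i = Σα_j = 17.8 for every i, so G^SO = 5·17.8 = 89.
W^SO = (Σα)·G^SO − ½·5·(Σα)² = (5/2)·17.8² = 792.1.
Deadweight loss = W^SO − W^NE = 509.63.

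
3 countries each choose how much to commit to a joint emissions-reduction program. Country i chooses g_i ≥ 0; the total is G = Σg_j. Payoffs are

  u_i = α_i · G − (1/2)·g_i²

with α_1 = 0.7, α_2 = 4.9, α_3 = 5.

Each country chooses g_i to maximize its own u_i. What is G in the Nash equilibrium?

10.6

Country i's FOC: ∂u_i/∂g_i = α_i − g_i = 0, so g_i* = α_i.
NE contributions = (0.7, 4.9, 5); G = 10.6.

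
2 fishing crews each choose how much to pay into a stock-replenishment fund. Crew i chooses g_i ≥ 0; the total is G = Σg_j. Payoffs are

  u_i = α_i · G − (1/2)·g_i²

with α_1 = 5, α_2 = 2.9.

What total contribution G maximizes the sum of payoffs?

Planner FOC: ∂(Σu_j)/∂g_i = (Σα_j) − g_i = 0, so g_i^SO = Σα_j = 7.9 for every i; G^SO = 15.8.

15.8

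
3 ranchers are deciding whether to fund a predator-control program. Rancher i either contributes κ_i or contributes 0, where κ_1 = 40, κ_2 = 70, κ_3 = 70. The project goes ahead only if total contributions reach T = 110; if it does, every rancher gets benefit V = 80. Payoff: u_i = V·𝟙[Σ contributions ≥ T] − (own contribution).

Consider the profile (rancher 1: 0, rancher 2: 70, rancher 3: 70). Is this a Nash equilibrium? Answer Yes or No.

Total = 140 ≥ 110: provided.
Rancher 1 (pledges 0, payoff 80): pledging 40 → total 180, payoff 40. No gain.
Rancher 2 (pledges 70, payoff 10): dropping to 0 → total 70, payoff 0. No gain.
Rancher 3 (pledges 70, payoff 10): dropping to 0 → total 70, payoff 0. No gain.

Yes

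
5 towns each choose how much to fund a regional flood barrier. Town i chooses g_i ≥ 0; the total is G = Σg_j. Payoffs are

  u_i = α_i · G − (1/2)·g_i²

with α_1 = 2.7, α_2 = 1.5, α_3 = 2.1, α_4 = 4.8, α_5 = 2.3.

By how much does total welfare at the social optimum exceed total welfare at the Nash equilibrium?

Town i's FOC: ∂u_i/∂g_i = α_i − g_i = 0, so g_i* = α_i.
NE contributions = (2.7, 1.5, 2.1, 4.8, 2.3); G = 13.4.
W^NE = (Σα)·G − ½Σα_i² = 13.4² − ½·42.28 = 158.42.
Planner sets g_i = Σα_j = 13.4 for every i, so G^SO = 5·13.4 = 67.
W^SO = (Σα)·G^SO − ½·5·(Σα)² = (5/2)·13.4² = 448.9.
Deadweight loss = W^SO − W^NE = 290.48.

290.48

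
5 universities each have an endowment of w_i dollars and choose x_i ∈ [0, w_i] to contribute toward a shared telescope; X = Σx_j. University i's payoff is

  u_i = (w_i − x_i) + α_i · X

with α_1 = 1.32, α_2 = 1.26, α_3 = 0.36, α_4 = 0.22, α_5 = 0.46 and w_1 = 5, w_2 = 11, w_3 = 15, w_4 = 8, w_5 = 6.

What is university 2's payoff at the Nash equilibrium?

∂u_i/∂x_i = α_i − 1, so university i contributes w_i if α_i > 1, else 0.
α_i > 1 for i ∈ {1, 2}; NE contributions (5, 11, 0, 0, 0), X = 16.
u_2 = (11 − 11) + 1.26·16 = 20.16.

20.16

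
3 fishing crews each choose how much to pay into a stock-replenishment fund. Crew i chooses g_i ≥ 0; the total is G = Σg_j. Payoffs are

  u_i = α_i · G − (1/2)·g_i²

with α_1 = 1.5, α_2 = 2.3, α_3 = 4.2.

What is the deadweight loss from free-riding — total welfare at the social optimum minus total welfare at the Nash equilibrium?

44.59

Crew i's FOC: ∂u_i/∂g_i = α_i − g_i = 0, so g_i* = α_i.
NE contributions = (1.5, 2.3, 4.2); G = 8.
W^NE = (Σα)·G − ½Σα_i² = 8² − ½·25.18 = 51.41.
Planner sets g_i = Σα_j = 8 for every i, so G^SO = 3·8 = 24.
W^SO = (Σα)·G^SO − ½·3·(Σα)² = (3/2)·8² = 96.
Deadweight loss = W^SO − W^NE = 44.59.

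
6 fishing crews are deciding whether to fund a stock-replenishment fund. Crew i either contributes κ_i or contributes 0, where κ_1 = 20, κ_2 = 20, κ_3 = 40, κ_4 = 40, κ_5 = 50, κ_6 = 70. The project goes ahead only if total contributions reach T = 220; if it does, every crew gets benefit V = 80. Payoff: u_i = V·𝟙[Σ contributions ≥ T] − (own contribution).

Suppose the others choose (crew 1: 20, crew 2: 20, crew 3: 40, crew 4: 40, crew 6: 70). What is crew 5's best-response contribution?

Others' total = 190. Contributing 50 brings total to 240 ≥ 220: gain V − κ_5 = 30.
Best response: 50.

50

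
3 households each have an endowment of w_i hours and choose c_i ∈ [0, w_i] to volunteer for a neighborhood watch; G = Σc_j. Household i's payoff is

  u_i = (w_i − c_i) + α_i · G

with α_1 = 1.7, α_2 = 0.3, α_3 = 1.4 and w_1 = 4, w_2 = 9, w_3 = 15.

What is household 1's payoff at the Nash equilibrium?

∂u_i/∂c_i = α_i − 1, so household i contributes w_i if α_i > 1, else 0.
α_i > 1 for i ∈ {1, 3}; NE contributions (4, 0, 15), G = 19.
u_1 = (4 − 4) + 1.7·19 = 32.3.

32.3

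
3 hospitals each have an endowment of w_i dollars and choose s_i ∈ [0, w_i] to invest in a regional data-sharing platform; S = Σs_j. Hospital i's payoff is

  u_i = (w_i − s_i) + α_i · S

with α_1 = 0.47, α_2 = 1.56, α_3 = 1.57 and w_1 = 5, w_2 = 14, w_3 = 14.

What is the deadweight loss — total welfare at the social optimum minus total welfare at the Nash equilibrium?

13

∂u_i/∂s_i = α_i − 1, so hospital i contributes w_i if α_i > 1, else 0.
α_i > 1 for i ∈ {2, 3}; NE contributions (0, 14, 14), S = 28.
W^NE = Σw_i − S^NE + (Σα_i)·S^NE = 33 + 2.6·28 = 105.8.
Planner: ∂(Σu_j)/∂s_i = Σα_j − 1 = 2.6 > 0, so everyone contributes w_i; S^SO = 33, W^SO = 33 + 2.6·33 = 118.8.
Deadweight loss = 13.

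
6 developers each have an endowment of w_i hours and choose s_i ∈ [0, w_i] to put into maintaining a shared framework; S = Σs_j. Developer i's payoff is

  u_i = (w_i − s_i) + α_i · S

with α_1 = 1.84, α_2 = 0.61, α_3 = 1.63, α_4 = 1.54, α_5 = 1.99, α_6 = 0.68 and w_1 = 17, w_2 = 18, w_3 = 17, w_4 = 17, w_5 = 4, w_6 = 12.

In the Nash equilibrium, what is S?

55

∂u_i/∂s_i = α_i − 1, so developer i contributes w_i if α_i > 1, else 0.
α_i > 1 for i ∈ {1, 3, 4, 5}; NE contributions (17, 0, 17, 17, 4, 0), S = 55.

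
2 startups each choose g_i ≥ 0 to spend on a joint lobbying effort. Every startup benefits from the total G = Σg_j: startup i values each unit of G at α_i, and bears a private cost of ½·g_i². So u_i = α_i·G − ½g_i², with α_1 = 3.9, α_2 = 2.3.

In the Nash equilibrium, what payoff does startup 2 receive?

Startup i's FOC: ∂u_i/∂g_i = α_i − g_i = 0, so g_i* = α_i.
NE contributions = (3.9, 2.3); G = 6.2.
u_2 = α_2·G − ½·(g_2)² = 2.3·6.2 − ½·2.3² = 11.615.

11.615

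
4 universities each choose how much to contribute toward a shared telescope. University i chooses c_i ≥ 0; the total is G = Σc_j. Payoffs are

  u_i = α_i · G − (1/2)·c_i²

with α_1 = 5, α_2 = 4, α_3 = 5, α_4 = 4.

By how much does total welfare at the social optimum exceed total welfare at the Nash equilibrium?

University i's FOC: ∂u_i/∂c_i = α_i − c_i = 0, so c_i* = α_i.
NE contributions = (5, 4, 5, 4); G = 18.
W^NE = (Σα)·G − ½Σα_i² = 18² − ½·82 = 283.
Planner sets c_i = Σα_j = 18 for every i, so G^SO = 4·18 = 72.
W^SO = (Σα)·G^SO − ½·4·(Σα)² = (4/2)·18² = 648.
Deadweight loss = W^SO − W^NE = 365.

365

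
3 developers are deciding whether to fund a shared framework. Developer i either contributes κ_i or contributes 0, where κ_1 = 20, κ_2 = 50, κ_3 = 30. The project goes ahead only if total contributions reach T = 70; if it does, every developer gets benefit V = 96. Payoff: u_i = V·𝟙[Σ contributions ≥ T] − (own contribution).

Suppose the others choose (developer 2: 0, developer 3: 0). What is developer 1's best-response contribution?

Others' total = 0. Even contributing 20 gives 20 < 70: no benefit either way.
Best response: 0.

0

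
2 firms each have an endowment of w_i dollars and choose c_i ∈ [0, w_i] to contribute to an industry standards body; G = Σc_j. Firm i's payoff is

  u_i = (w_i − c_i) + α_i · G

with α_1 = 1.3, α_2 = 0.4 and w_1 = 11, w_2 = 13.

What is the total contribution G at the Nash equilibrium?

∂u_i/∂c_i = α_i − 1, so firm i contributes w_i if α_i > 1, else 0.
α_i > 1 for i ∈ {1}; NE contributions (11, 0), G = 11.

11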